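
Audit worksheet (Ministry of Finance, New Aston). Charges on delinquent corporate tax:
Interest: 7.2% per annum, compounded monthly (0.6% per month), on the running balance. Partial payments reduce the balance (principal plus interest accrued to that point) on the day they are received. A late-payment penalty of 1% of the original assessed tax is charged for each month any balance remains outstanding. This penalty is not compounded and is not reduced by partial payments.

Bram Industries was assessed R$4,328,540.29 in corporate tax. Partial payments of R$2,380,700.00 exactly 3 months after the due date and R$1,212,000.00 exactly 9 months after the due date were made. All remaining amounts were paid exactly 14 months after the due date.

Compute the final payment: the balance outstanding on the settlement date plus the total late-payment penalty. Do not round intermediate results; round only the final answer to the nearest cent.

Balance at month 3: R$4,328,540.2900 × (1 + 0.006)^3 = R$4,406,922.4325…
After R$2,380,700.00 payment: R$4,406,922.4325… − R$2,380,700.00 = R$2,026,222.4325…
Balance at month 9: R$2,026,222.4325… × (1 + 0.006)^6 = R$2,100,269.3930…
After R$1,212,000.00 payment: R$2,100,269.3930… − R$1,212,000.00 = R$888,269.3930…
Balance at month 14: R$888,269.3930… × (1 + 0.006)^5 = R$915,239.1762…
Penalty: 14 × 1% × R$4,328,540.29 = R$605,995.64…
Final settlement = outstanding balance + penalty = R$915,239.1762… + R$605,995.64… = R$1,521,234.82

R$1,521,234.82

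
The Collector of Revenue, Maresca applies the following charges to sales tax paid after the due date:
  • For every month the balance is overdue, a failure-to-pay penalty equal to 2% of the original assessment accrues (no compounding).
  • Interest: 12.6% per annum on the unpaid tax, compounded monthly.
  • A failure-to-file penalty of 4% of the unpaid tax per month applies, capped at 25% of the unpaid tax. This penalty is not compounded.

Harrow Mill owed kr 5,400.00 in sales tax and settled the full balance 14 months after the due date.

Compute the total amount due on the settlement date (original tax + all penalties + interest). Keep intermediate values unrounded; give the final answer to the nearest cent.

Failure-to-file: 14 × 4% × kr 5,400.00 = kr 3,024.00, capped at 25% × kr 5,400.00 = kr 1,350.00
Failure-to-pay penalty = 2% × kr 5,400.00 × 14 mo = kr 1,512.00
Interest (12.6%/yr ÷ 12 = 1.05%/month): kr 5,400.00 × ((1 + 0.0105)^14 − 1) = kr 850.3194…
Total = kr 5,400.00 + kr 2,862.0000 + kr 850.3194… = kr 9,112.32

kr 9,112.32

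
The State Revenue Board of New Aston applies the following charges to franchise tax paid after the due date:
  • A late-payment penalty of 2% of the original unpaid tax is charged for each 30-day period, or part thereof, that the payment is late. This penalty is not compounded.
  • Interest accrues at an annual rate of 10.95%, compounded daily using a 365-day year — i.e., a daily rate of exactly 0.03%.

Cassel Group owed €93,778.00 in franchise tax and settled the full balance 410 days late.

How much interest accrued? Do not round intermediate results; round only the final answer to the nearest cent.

Interest: €93,778.00 × ((1 + 0.0003)^410 − 1) = €93,778.00 × 0.13086356… = €12,272.1230…

€12,272.12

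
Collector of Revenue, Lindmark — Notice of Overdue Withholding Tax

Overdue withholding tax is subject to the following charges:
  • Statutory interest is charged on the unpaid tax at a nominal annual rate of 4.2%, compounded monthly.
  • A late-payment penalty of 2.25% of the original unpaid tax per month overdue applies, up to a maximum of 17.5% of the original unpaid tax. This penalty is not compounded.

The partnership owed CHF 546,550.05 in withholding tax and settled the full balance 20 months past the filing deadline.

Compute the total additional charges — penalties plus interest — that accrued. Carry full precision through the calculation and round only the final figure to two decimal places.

CHF 135,203.97

Penalty (uncapped): 20 × 2.25% × CHF 546,550.05 = CHF 245,947.52…; cap = 17.5% × CHF 546,550.05 = CHF 95,646.26… → penalty = CHF 95,646.26…
Interest (4.2%/yr ÷ 12 = 0.35%/month): CHF 546,550.05 × ((1 + 0.0035)^20 − 1) = CHF 39,557.7146…
Penalties + interest = CHF 95,646.2588… + CHF 39,557.7146… = CHF 135,203.97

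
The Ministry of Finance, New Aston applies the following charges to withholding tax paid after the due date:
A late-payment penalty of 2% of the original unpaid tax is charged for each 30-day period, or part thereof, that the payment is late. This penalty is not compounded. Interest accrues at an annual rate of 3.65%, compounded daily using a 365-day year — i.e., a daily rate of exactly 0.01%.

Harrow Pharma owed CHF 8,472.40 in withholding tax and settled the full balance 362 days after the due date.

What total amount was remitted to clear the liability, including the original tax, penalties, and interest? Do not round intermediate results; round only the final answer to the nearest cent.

Penalty periods: ⌈362/30⌉ = 13; penalty = 13 × 2% × CHF 8,472.40 = CHF 2,202.82…
Interest: CHF 8,472.40 × ((1 + 0.0001)^362 − 1) = CHF 8,472.40 × 0.03686132… = CHF 312.3039…
Total = CHF 8,472.40 + CHF 2,202.8240 + CHF 312.3039… = CHF 10,987.53

CHF 10,987.53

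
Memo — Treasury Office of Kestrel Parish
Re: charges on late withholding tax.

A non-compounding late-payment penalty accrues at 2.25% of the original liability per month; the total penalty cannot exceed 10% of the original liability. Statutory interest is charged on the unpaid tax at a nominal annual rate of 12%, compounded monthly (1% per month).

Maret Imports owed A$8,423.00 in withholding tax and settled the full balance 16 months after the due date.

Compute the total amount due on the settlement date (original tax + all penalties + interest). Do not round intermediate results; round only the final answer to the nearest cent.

A$10,718.93

Penalty (uncapped): 16 × 2.25% × A$8,423.00 = A$3,032.28; cap = 10% × A$8,423.00 = A$842.30 → penalty = A$842.30
Interest: A$8,423.00 × ((1 + 0.01)^16 − 1) = A$8,423.00 × 0.1725786… = A$1,453.6299…
Total = A$8,423.00 + A$842.3000 + A$1,453.6299… = A$10,718.93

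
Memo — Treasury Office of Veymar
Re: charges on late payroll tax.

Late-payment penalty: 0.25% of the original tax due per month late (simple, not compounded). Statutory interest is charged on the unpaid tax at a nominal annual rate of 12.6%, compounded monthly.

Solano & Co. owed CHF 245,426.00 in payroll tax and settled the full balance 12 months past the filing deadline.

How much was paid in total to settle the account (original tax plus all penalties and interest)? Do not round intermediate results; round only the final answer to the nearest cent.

CHF 285,562.30

Late-payment penalty = 0.25% × CHF 245,426.00 × 12 mo = CHF 7,362.78
Interest (12.6%/yr ÷ 12 = 1.05%/month): CHF 245,426.00 × ((1 + 0.0105)^12 − 1) = CHF 32,773.5246…
Total = CHF 245,426.00 + CHF 7,362.7800 + CHF 32,773.5246… = CHF 285,562.30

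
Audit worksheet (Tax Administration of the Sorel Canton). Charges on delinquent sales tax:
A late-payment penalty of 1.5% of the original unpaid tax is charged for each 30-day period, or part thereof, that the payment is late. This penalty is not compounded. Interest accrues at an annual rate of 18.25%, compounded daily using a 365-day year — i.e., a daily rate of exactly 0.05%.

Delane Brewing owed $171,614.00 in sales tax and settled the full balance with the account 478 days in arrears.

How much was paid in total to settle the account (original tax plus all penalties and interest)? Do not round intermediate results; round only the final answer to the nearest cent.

Penalty periods: ⌈478/30⌉ = 16; penalty = 16 × 1.5% × $171,614.00 = $41,187.36
Interest: $171,614.00 × ((1 + 0.0005)^478 − 1) = $171,614.00 × 0.26990268… = $46,319.0790…
Total = $171,614.00 + $41,187.3600 + $46,319.0790… = $259,120.44

$259,120.44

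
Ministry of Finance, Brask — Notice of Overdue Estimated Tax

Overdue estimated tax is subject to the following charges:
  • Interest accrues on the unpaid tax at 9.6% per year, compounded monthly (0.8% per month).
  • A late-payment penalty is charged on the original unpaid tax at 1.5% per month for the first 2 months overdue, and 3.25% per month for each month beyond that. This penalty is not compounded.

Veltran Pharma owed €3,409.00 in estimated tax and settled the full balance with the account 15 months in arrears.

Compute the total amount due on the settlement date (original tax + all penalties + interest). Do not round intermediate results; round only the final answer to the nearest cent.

Penalty, months 1–2: 2 × 1.5% × €3,409.00 = €102.27
Penalty, months 3–15: 13 × 3.25% × €3,409.00 = €1,440.30…
Interest: €3,409.00 × ((1 + 0.008)^15 − 1) = €3,409.00 × 0.1269587… = €432.8020…
Total = €3,409.00 + €1,542.5725 + €432.8020… = €5,384.37

€5,384.37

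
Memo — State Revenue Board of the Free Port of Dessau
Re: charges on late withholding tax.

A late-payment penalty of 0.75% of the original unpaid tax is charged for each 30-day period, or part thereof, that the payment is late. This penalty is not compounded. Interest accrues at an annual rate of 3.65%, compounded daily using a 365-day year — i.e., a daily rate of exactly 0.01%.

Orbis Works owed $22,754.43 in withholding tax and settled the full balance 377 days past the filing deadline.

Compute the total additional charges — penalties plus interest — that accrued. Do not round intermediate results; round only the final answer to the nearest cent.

$3,092.73

Penalty periods: ⌈377/30⌉ = 13; penalty = 13 × 0.75% × $22,754.43 = $2,218.56…
Interest: $22,754.43 × ((1 + 0.0001)^377 − 1) = $22,754.43 × 0.03841770… = $874.1729…
Penalties + interest = $2,218.5569… + $874.1729… = $3,092.73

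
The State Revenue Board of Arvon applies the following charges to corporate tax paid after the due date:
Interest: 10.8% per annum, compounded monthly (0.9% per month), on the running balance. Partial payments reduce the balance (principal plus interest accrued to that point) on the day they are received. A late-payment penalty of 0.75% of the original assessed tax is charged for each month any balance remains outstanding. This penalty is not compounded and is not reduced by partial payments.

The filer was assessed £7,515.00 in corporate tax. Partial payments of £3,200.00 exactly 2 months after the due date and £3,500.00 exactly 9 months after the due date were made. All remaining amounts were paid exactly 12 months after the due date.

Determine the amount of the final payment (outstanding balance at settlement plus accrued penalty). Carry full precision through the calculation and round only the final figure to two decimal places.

£1,949.07

Balance at month 2: £7,515.0000 × (1 + 0.009)^2 = £7,650.8787…
After £3,200.00 payment: £7,650.8787… − £3,200.00 = £4,450.8787…
Balance at month 9: £4,450.8787… × (1 + 0.009)^7 = £4,738.9696…
After £3,500.00 payment: £4,738.9696… − £3,500.00 = £1,238.9696…
Balance at month 12: £1,238.9696… × (1 + 0.009)^3 = £1,272.7238…
Penalty: 12 × 0.75% × £7,515.00 = £676.35
Final settlement = outstanding balance + penalty = £1,272.7238… + £676.35 = £1,949.07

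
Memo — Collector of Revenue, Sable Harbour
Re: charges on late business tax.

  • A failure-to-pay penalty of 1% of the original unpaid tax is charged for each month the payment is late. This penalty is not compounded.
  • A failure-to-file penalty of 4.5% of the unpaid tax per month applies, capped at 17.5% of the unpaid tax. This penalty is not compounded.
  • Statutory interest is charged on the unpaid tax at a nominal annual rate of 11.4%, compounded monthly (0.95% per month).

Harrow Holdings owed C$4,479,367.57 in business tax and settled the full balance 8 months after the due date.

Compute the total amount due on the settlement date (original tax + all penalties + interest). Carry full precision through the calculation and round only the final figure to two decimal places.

Failure-to-file: 8 × 4.5% × C$4,479,367.57 = C$1,612,572.33…, capped at 17.5% × C$4,479,367.57 = C$783,889.32…
Failure-to-pay penalty: 8 × 1% × C$4,479,367.57 = C$358,349.41…
Interest: C$4,479,367.57 × ((1 + 0.0095)^8 − 1) = C$4,479,367.57 × 0.0785756… = C$351,968.9385…
Total = C$4,479,367.57 + C$1,142,238.7304… + C$351,968.9385… = C$5,973,575.24

C$5,973,575.24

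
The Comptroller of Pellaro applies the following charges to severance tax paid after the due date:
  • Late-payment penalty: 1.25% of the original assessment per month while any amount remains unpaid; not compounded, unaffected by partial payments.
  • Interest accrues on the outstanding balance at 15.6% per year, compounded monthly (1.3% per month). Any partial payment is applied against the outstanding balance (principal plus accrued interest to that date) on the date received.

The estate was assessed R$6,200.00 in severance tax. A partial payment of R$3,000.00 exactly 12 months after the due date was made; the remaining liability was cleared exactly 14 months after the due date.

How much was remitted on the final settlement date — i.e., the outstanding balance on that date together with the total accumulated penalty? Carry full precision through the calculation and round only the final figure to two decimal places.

R$5,435.38

Balance at month 12: R$6,200.0000 × (1 + 0.013)^12 = R$7,239.4410…
After R$3,000.00 payment: R$7,239.4410… − R$3,000.00 = R$4,239.4410…
Balance at month 14: R$4,239.4410… × (1 + 0.013)^2 = R$4,350.3829…
Penalty: 14 × 1.25% × R$6,200.00 = R$1,085.00
Final settlement = outstanding balance + penalty = R$4,350.3829… + R$1,085.00 = R$5,435.38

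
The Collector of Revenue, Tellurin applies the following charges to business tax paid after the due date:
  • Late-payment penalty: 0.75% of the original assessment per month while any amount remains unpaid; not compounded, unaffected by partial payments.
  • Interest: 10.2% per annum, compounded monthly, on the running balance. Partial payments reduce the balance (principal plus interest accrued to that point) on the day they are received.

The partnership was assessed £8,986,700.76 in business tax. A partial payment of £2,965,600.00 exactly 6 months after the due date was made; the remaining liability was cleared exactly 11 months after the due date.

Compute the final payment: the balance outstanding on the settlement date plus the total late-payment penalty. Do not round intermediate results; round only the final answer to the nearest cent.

£7,511,198.35

Monthly rate = 10.2% ÷ 12 = 0.85%
Balance at month 6: £8,986,700.7600 × (1 + 0.0085)^6 = £9,454,872.9209…
After £2,965,600.00 payment: £9,454,872.9209… − £2,965,600.00 = £6,489,272.9209…
Balance at month 11: £6,489,272.9209… × (1 + 0.0085)^5 = £6,769,795.5417…
Penalty: 11 × 0.75% × £8,986,700.76 = £741,402.81…
Final settlement = outstanding balance + penalty = £6,769,795.5417… + £741,402.81… = £7,511,198.35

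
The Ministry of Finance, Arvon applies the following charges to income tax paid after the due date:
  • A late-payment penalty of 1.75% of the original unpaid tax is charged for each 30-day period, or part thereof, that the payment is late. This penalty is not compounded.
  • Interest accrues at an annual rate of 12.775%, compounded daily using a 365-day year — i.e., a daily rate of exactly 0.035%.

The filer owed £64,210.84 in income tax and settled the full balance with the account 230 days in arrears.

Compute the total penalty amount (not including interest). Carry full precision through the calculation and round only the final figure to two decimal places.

Penalty periods: ⌈230/30⌉ = 8; penalty = 8 × 1.75% × £64,210.84 = £8,989.52…

£8,989.52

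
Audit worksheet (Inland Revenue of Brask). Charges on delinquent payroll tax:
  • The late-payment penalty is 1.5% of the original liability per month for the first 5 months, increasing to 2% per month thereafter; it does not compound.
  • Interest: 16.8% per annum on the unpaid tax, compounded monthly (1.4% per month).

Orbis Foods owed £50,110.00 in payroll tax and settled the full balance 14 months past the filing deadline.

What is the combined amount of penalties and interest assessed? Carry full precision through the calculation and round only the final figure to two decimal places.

£23,545.40

Penalty, months 1–5: 5 × 1.5% × £50,110.00 = £3,758.25
Penalty, months 6–14: 9 × 2% × £50,110.00 = £9,019.80
Interest: £50,110.00 × ((1 + 0.014)^14 − 1) = £50,110.00 × 0.2148744… = £10,767.3547…
Penalties + interest = £12,778.0500 + £10,767.3547… = £23,545.40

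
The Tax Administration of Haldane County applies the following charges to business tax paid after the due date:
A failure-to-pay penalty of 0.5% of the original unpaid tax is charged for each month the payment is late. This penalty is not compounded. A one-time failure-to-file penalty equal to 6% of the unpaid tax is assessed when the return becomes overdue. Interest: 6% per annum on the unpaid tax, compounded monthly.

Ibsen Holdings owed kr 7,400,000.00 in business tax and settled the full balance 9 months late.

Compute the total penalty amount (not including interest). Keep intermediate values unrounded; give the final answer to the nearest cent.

kr 777,000.00

Failure-to-file penalty: 6% × kr 7,400,000.00 = kr 444,000.00
Failure-to-pay penalty: 9 × 0.5% × kr 7,400,000.00 = kr 333,000.00
Total penalty = kr 444,000.00 + kr 333,000.00 = kr 777,000.00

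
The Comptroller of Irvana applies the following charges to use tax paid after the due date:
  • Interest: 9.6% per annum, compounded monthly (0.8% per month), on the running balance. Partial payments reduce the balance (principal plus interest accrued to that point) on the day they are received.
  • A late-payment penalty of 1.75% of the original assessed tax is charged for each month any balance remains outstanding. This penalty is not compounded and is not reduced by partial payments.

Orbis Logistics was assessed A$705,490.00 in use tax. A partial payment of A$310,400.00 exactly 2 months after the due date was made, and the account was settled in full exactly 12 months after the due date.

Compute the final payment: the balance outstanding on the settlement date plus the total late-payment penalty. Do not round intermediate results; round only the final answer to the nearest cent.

A$588,285.55

Balance at month 2: A$705,490.0000 × (1 + 0.008)^2 = A$716,822.9914…
After A$310,400.00 payment: A$716,822.9914… − A$310,400.00 = A$406,422.9914…
Balance at month 12: A$406,422.9914… × (1 + 0.008)^10 = A$440,132.6525…
Penalty: 12 × 1.75% × A$705,490.00 = A$148,152.90
Final settlement = outstanding balance + penalty = A$440,132.6525… + A$148,152.90 = A$588,285.55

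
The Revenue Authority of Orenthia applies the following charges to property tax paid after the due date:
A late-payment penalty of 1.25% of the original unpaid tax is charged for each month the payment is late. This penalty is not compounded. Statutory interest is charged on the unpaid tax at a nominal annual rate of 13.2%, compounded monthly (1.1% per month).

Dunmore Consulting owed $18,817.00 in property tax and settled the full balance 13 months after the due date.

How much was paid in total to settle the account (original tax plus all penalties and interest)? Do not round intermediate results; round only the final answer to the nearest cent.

$24,750.55

Late-payment penalty = 1.25% × $18,817.00 × 13 mo = $3,057.76…
Interest: $18,817.00 × ((1 + 0.011)^13 − 1) = $18,817.00 × 0.1528293… = $2,875.7898…
Total = $18,817.00 + $3,057.7625 + $2,875.7898… = $24,750.55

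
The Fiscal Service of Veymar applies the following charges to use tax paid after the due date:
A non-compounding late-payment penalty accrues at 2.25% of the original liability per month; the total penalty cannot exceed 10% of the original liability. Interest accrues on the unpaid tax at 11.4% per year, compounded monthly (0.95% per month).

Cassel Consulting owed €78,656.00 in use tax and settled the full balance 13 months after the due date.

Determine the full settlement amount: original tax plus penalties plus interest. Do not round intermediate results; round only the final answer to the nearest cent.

Penalty (uncapped): 13 × 2.25% × €78,656.00 = €23,006.88; cap = 10% × €78,656.00 = €7,865.60 → penalty = €7,865.60
Interest: €78,656.00 × ((1 + 0.0095)^13 − 1) = €78,656.00 × 0.1307906… = €10,287.4681…
Total = €78,656.00 + €7,865.6000 + €10,287.4681… = €96,809.07

€96,809.07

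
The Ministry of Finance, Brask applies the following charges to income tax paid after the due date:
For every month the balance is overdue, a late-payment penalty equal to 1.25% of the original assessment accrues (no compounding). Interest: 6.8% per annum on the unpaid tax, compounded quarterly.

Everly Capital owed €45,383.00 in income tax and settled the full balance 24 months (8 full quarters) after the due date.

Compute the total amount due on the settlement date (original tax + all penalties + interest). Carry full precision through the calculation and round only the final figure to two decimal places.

Late-payment penalty: 24 × 1.25% × €45,383.00 = €13,614.90
Interest (6.8%/yr ÷ 4 = 1.7%/quarter): €45,383.00 × ((1 + 0.017)^8 − 1) = €6,552.0823…
Total = €45,383.00 + €13,614.9000 + €6,552.0823… = €65,549.98

€65,549.98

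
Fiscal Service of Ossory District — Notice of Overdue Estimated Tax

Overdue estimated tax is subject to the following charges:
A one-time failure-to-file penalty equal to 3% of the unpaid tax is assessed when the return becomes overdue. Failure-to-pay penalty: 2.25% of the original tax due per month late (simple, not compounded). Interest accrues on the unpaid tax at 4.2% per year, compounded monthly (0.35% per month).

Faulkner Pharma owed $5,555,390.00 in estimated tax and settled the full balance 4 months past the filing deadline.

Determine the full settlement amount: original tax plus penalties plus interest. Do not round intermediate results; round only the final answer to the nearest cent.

$6,300,221.53

Failure-to-file penalty: 3% × $5,555,390.00 = $166,661.70
Failure-to-pay penalty: 4 × 2.25% × $5,555,390.00 = $499,985.10
Interest: $5,555,390.00 × ((1 + 0.0035)^4 − 1) = $5,555,390.00 × 0.0140737… = $78,184.7347…
Total = $5,555,390.00 + $666,646.8000 + $78,184.7347… = $6,300,221.53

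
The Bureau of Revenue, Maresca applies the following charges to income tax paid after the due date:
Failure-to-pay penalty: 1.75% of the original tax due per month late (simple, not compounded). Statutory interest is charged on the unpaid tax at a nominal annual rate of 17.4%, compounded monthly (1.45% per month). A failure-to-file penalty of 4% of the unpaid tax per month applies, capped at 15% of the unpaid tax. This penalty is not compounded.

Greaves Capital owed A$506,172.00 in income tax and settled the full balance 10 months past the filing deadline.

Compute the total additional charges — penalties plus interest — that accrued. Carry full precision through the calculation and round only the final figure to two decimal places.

A$242,879.82

Failure-to-file: 10 × 4% × A$506,172.00 = A$202,468.80, capped at 15% × A$506,172.00 = A$75,925.80
Failure-to-pay penalty = 1.75% × A$506,172.00 × 10 mo = A$88,580.10
Interest: A$506,172.00 × ((1 + 0.0145)^10 − 1) = A$506,172.00 × 0.1548365… = A$78,373.9169…
Penalties + interest = A$164,505.9000 + A$78,373.9169… = A$242,879.82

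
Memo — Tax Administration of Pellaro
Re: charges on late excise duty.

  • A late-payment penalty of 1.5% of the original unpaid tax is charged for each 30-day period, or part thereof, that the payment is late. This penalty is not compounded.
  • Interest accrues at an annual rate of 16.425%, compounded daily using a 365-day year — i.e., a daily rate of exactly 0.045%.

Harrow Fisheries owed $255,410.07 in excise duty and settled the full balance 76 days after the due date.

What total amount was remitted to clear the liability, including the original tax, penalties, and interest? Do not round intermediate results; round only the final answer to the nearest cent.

$275,787.60

Penalty periods: ⌈76/30⌉ = 3; penalty = 3 × 1.5% × $255,410.07 = $11,493.45…
Interest: $255,410.07 × ((1 + 0.00045)^76 − 1) = $255,410.07 × 0.03478358… = $8,884.0776…
Total = $255,410.07 + $11,493.4532… + $8,884.0776… = $275,787.60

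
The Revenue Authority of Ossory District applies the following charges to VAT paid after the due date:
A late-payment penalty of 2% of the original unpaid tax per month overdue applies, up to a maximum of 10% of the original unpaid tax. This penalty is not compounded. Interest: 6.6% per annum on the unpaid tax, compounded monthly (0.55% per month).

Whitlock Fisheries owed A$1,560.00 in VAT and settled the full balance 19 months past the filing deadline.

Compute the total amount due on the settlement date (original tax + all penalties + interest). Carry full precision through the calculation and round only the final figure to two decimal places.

A$1,887.35

Penalty (uncapped): 19 × 2% × A$1,560.00 = A$592.80; cap = 10% × A$1,560.00 = A$156.00 → penalty = A$156.00
Interest: A$1,560.00 × ((1 + 0.0055)^19 − 1) = A$1,560.00 × 0.1098376… = A$171.3466…
Total = A$1,560.00 + A$156.0000 + A$171.3466… = A$1,887.35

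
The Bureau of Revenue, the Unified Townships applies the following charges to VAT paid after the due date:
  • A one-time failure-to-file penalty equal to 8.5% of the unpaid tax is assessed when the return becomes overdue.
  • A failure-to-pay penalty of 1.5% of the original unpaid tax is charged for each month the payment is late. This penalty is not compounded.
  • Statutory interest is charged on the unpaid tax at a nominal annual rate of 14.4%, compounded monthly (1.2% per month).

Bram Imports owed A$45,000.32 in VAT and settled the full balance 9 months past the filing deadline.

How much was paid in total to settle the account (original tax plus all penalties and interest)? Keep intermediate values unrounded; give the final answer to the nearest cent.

Failure-to-file penalty: 8.5% × A$45,000.32 = A$3,825.03…
Failure-to-pay penalty = 1.5% × A$45,000.32 × 9 mo = A$6,075.04…
Interest: A$45,000.32 × ((1 + 0.012)^9 − 1) = A$45,000.32 × 0.1133318… = A$5,099.9671…
Total = A$45,000.32 + A$9,900.0704 + A$5,099.9671… = A$60,000.36

A$60,000.36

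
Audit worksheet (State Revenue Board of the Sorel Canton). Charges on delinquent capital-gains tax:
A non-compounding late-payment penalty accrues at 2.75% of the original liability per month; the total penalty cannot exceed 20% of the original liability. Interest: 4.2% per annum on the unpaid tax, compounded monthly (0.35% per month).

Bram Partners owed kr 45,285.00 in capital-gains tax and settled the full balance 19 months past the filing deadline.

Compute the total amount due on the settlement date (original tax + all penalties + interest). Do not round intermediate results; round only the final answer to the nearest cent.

kr 57,450.22

Penalty (uncapped): 19 × 2.75% × kr 45,285.00 = kr 23,661.41…; cap = 20% × kr 45,285.00 = kr 9,057.00 → penalty = kr 9,057.00
Interest: kr 45,285.00 × ((1 + 0.0035)^19 − 1) = kr 45,285.00 × 0.0686369… = kr 3,108.2213…
Total = kr 45,285.00 + kr 9,057.0000 + kr 3,108.2213… = kr 57,450.22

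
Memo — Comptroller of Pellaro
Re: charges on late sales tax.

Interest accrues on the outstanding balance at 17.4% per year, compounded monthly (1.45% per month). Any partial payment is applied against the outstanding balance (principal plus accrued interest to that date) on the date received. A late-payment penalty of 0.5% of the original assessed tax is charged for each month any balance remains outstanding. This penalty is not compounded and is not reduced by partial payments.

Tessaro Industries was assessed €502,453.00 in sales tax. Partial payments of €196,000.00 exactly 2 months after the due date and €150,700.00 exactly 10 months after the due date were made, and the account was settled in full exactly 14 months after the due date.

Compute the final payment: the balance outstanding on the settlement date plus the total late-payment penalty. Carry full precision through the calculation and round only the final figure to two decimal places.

€257,224.25

Balance at month 2: €502,453.0000 × (1 + 0.0145)^2 = €517,129.7777…
After €196,000.00 payment: €517,129.7777… − €196,000.00 = €321,129.7777…
Balance at month 10: €321,129.7777… × (1 + 0.0145)^8 = €360,327.1525…
After €150,700.00 payment: €360,327.1525… − €150,700.00 = €209,627.1525…
Balance at month 14: €209,627.1525… × (1 + 0.0145)^4 = €222,052.5376…
Penalty: 14 × 0.5% × €502,453.00 = €35,171.71
Final settlement = outstanding balance + penalty = €222,052.5376… + €35,171.71 = €257,224.25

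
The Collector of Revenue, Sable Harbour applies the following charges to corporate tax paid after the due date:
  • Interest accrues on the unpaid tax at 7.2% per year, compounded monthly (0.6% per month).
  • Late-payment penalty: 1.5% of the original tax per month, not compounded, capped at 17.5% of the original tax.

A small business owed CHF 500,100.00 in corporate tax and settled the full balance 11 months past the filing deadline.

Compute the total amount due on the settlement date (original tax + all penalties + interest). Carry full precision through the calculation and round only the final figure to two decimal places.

Penalty: 11 × 1.5% × CHF 500,100.00 = CHF 82,516.50 (below the 17.5% cap of CHF 87,517.50)
Interest: CHF 500,100.00 × ((1 + 0.006)^11 − 1) = CHF 500,100.00 × 0.0680161… = CHF 34,014.8373…
Total = CHF 500,100.00 + CHF 82,516.5000 + CHF 34,014.8373… = CHF 616,631.34

CHF 616,631.34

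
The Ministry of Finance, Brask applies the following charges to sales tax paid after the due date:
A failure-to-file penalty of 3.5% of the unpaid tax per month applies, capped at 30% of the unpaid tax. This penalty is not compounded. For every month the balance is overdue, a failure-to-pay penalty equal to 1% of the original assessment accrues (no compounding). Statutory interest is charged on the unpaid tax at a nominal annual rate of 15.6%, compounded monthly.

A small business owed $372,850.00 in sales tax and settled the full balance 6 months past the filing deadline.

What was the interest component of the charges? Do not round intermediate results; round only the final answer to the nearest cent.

$30,044.02

Interest (15.6%/yr ÷ 12 = 1.3%/month): $372,850.00 × ((1 + 0.013)^6 − 1) = $30,044.0183…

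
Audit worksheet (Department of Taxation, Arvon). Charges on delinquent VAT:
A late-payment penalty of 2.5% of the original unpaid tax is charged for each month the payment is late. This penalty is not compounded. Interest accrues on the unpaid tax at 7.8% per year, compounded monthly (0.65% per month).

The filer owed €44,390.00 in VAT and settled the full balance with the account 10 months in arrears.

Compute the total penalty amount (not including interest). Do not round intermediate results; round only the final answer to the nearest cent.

€11,097.50

Late-payment penalty: 10 × 2.5% × €44,390.00 = €11,097.50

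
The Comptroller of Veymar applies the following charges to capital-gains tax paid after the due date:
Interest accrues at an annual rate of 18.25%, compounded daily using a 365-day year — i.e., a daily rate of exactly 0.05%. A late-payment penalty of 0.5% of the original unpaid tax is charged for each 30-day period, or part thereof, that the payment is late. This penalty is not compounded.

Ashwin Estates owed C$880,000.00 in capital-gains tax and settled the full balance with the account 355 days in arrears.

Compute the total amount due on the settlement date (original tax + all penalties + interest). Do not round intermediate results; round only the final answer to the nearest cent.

Penalty periods: ⌈355/30⌉ = 12; penalty = 12 × 0.5% × C$880,000.00 = C$52,800.00
Interest: C$880,000.00 × ((1 + 0.0005)^355 − 1) = C$880,000.00 × 0.19417508… = C$170,874.0729…
Total = C$880,000.00 + C$52,800.0000 + C$170,874.0729… = C$1,103,674.07

C$1,103,674.07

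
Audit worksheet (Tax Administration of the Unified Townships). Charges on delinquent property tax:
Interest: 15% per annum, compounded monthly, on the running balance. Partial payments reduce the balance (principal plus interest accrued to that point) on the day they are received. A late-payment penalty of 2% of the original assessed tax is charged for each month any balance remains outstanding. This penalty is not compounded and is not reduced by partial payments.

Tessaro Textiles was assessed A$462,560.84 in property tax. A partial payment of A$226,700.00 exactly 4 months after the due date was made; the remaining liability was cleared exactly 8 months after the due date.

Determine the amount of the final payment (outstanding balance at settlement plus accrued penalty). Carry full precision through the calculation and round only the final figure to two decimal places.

A$346,652.45

Monthly rate = 15% ÷ 12 = 1.25%
Balance at month 4: A$462,560.8400 × (1 + 0.0125)^4 = A$486,126.1578…
After A$226,700.00 payment: A$486,126.1578… − A$226,700.00 = A$259,426.1578…
Balance at month 8: A$259,426.1578… × (1 + 0.0125)^4 = A$272,642.7109…
Penalty: 8 × 2% × A$462,560.84 = A$74,009.73…
Final settlement = outstanding balance + penalty = A$272,642.7109… + A$74,009.73… = A$346,652.45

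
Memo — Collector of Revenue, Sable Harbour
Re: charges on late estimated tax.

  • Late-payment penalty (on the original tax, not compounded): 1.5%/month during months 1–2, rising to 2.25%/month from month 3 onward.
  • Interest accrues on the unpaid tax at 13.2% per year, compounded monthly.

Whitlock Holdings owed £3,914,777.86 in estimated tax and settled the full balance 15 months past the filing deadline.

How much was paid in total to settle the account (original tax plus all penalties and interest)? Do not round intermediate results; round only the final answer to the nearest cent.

Penalty, months 1–2: 2 × 1.5% × £3,914,777.86 = £117,443.34…
Penalty, months 3–15: 13 × 2.25% × £3,914,777.86 = £1,145,072.52…
Interest (13.2%/yr ÷ 12 = 1.1%/month): £3,914,777.86 × ((1 + 0.011)^15 − 1) = £698,126.5739…
Total = £3,914,777.86 + £1,262,515.8599… + £698,126.5739… = £5,875,420.29

£5,875,420.29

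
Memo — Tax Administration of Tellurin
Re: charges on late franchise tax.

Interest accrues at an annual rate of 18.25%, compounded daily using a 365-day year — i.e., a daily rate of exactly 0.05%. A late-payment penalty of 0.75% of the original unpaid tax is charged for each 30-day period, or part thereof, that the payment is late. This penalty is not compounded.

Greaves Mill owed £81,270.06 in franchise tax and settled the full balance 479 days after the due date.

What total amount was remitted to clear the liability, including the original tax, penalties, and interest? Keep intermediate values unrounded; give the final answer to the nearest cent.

Penalty periods: ⌈479/30⌉ = 16; penalty = 16 × 0.75% × £81,270.06 = £9,752.41…
Interest: £81,270.06 × ((1 + 0.0005)^479 − 1) = £81,270.06 × 0.27053763… = £21,986.6098…
Total = £81,270.06 + £9,752.4072 + £21,986.6098… = £113,009.08

£113,009.08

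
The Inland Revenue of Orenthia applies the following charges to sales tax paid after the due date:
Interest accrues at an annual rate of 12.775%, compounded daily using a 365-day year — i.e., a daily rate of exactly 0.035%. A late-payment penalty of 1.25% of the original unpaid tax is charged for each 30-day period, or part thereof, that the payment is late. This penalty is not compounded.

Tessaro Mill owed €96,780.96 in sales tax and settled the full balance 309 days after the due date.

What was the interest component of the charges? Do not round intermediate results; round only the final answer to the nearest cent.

€11,051.78

Interest: €96,780.96 × ((1 + 0.00035)^309 − 1) = €96,780.96 × 0.11419378… = €11,051.7839…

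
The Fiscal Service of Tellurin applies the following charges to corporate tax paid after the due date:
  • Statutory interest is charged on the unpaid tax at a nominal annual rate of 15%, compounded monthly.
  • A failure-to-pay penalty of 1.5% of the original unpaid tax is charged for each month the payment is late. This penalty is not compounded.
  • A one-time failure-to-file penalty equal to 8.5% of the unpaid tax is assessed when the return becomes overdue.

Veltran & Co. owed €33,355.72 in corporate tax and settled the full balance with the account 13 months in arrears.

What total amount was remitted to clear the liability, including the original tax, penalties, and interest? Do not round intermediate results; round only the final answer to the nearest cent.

€48,541.38

Failure-to-file penalty: 8.5% × €33,355.72 = €2,835.24…
Failure-to-pay penalty: 13 × 1.5% × €33,355.72 = €6,504.37…
Interest (15%/yr ÷ 12 = 1.25%/month): €33,355.72 × ((1 + 0.0125)^13 − 1) = €5,846.0552…
Total = €33,355.72 + €9,339.6016 + €5,846.0552… = €48,541.38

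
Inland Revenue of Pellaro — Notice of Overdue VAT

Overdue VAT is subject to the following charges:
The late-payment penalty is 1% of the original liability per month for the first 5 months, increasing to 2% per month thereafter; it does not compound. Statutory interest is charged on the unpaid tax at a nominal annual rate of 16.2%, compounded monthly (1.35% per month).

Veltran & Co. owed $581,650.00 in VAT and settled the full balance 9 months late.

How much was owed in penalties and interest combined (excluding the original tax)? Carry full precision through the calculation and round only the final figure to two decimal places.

$150,223.86

Penalty, months 1–5: 5 × 1% × $581,650.00 = $29,082.50
Penalty, months 6–9: 4 × 2% × $581,650.00 = $46,532.00
Interest: $581,650.00 × ((1 + 0.0135)^9 − 1) = $581,650.00 × 0.1282719… = $74,609.3586…
Penalties + interest = $75,614.5000 + $74,609.3586… = $150,223.86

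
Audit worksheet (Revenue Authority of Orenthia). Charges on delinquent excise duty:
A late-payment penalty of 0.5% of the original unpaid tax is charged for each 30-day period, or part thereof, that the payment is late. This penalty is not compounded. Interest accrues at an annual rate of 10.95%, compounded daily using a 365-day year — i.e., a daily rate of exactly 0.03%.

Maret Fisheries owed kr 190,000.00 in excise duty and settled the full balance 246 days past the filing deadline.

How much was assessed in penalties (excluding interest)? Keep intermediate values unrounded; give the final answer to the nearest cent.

kr 8,550.00

Penalty periods: ⌈246/30⌉ = 9; penalty = 9 × 0.5% × kr 190,000.00 = kr 8,550.00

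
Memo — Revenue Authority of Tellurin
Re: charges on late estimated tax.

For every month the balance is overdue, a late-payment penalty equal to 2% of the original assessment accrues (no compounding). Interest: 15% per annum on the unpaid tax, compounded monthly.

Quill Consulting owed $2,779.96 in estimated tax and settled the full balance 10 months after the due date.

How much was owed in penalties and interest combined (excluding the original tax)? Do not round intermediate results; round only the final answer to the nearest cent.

Late-payment penalty: 10 × 2% × $2,779.96 = $555.99…
Interest (15%/yr ÷ 12 = 1.25%/month): $2,779.96 × ((1 + 0.0125)^10 − 1) = $367.7076…
Penalties + interest = $555.9920 + $367.7076… = $923.70

$923.70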